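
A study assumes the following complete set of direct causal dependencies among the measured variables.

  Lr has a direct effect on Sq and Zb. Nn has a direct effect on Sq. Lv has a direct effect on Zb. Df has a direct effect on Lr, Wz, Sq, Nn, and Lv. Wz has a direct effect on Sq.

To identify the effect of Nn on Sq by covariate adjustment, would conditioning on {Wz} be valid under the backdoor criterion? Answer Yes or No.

No

Backdoor paths from Nn to Sq (paths whose first edge points into Nn):
  P1: Nn <- Df -> Wz -> Sq
  P2: Nn <- Df -> Lv -> Zb <- Lr -> Sq
  P3: Nn <- Df -> Lr -> Sq
  P4: Nn <- Df -> Sq
Condition 1 (no descendant of Nn in the set): holds — descendants of Nn are {Sq}; none are in {Wz}.
Condition 2 (every backdoor path blocked by {Wz}):
  P1: blocked at chain node Wz ∈ conditioning set.
  P2: blocked at collider Zb (neither it nor any descendant is in the conditioning set).
  P3: open — no interior node is in the conditioning set.
  P4: open — no interior node is in the conditioning set.
{Wz} does not satisfy the backdoor criterion.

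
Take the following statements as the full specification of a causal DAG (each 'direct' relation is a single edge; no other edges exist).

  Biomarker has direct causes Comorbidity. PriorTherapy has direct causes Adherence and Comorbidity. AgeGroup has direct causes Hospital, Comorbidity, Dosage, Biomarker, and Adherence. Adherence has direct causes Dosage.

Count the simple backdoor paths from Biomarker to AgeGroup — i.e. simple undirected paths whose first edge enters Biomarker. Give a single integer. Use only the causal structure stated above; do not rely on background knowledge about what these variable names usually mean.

A backdoor path from Biomarker to AgeGroup is any simple undirected path whose first edge points into Biomarker (i.e. leaves Biomarker via a parent).
Parents of Biomarker: {Comorbidity}.
Enumerating:
  P1: Biomarker <- Comorbidity -> PriorTherapy <- Adherence <- Dosage -> AgeGroup
  P2: Biomarker <- Comorbidity -> PriorTherapy <- Adherence -> AgeGroup
  P3: Biomarker <- Comorbidity -> AgeGroup
That exhausts the simple backdoor paths. Count: 3.

3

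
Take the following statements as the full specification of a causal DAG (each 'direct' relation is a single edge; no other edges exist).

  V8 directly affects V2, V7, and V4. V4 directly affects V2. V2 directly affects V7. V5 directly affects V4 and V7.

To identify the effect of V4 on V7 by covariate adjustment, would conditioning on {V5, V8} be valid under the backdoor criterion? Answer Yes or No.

Yes

Backdoor paths from V4 to V7 (paths whose first edge points into V4):
  P1: V4 <- V5 -> V7
  P2: V4 <- V8 -> V2 -> V7
  P3: V4 <- V8 -> V7
Condition 1 (no descendant of V4 in the set): holds — descendants of V4 are {V2, V7}; none are in {V5, V8}.
Condition 2 (every backdoor path blocked by {V5, V8}):
  P1: blocked at fork node V5 ∈ conditioning set.
  P2: blocked at fork node V8 ∈ conditioning set.
  P3: blocked at fork node V8 ∈ conditioning set.
{V5, V8} satisfies the backdoor criterion.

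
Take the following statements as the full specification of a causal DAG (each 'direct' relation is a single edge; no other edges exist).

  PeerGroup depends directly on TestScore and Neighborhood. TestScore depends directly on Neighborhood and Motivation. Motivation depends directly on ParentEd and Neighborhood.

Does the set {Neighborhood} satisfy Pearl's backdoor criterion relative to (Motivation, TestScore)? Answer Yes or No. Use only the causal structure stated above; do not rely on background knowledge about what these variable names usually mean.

Yes

Backdoor paths from Motivation to TestScore (paths whose first edge points into Motivation):
  P1: Motivation <- Neighborhood -> TestScore
  P2: Motivation <- Neighborhood -> PeerGroup <- TestScore
Condition 1 (no descendant of Motivation in the set): holds — descendants of Motivation are {PeerGroup, TestScore}; none are in {Neighborhood}.
Condition 2 (every backdoor path blocked by {Neighborhood}):
  P1: blocked at fork node Neighborhood ∈ conditioning set.
  P2: blocked at fork node Neighborhood ∈ conditioning set.
{Neighborhood} satisfies the backdoor criterion.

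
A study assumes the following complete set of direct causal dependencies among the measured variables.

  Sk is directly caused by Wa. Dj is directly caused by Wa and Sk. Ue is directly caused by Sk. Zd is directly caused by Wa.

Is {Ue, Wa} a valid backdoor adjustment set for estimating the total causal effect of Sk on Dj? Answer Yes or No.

Backdoor paths from Sk to Dj (paths whose first edge points into Sk):
  P1: Sk <- Wa -> Dj
Condition 1 (no descendant of Sk in the set): FAILS — Ue is a descendant of Sk.
Condition 2 (every backdoor path blocked by {Ue, Wa}):
  P1: blocked at fork node Wa ∈ conditioning set.
{Ue, Wa} does not satisfy the backdoor criterion.

No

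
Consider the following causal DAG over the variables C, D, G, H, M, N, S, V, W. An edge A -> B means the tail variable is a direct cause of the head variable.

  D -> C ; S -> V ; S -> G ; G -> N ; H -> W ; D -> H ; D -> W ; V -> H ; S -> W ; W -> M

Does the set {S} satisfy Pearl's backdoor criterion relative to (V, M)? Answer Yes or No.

Backdoor paths from V to M (paths whose first edge points into V):
  P1: V <- S -> W -> M
Condition 1 (no descendant of V in the set): holds — descendants of V are {H, M, W}; none are in {S}.
Condition 2 (every backdoor path blocked by {S}):
  P1: blocked at fork node S ∈ conditioning set.
{S} satisfies the backdoor criterion.

Yes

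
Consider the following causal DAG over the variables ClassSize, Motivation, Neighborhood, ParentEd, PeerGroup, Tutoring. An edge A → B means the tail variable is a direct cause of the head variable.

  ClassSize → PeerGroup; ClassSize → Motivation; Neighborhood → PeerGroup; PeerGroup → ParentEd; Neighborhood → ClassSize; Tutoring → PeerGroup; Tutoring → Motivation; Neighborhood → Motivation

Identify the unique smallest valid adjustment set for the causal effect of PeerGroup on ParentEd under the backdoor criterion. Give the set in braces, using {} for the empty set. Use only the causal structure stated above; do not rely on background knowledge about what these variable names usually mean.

Variables eligible for adjustment (non-descendants of PeerGroup, excluding PeerGroup and ParentEd): {ClassSize, Motivation, Neighborhood, Tutoring}.
Backdoor paths from PeerGroup to ParentEd:
  (none)
With no backdoor paths the empty set already satisfies the criterion, and it is trivially minimal.

{}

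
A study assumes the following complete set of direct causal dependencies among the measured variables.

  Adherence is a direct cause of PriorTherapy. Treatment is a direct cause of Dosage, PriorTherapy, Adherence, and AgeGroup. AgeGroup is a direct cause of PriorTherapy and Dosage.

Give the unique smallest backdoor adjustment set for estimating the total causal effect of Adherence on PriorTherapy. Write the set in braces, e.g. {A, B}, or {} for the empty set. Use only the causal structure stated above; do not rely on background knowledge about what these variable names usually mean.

{Treatment}

Variables eligible for adjustment (non-descendants of Adherence, excluding Adherence and PriorTherapy): {AgeGroup, Dosage, Treatment}.
Backdoor paths from Adherence to PriorTherapy:
  P1: Adherence <- Treatment -> AgeGroup -> PriorTherapy
  P2: Adherence <- Treatment -> Dosage <- AgeGroup -> PriorTherapy
  P3: Adherence <- Treatment -> PriorTherapy
The empty set is not sufficient: P1 (Adherence <- Treatment -> AgeGroup -> PriorTherapy) has no collider blocking it and no conditioned non-collider, so it is open.
Try {Treatment}:
  P1: blocked at fork node Treatment ∈ conditioning set.
  P2: blocked at fork node Treatment ∈ conditioning set.
  P3: blocked at fork node Treatment ∈ conditioning set.
{Treatment} contains no descendant of Adherence and blocks every backdoor path.
No other singleton works — e.g. {AgeGroup} leaves P3 open — so {Treatment} is the unique smallest valid adjustment set.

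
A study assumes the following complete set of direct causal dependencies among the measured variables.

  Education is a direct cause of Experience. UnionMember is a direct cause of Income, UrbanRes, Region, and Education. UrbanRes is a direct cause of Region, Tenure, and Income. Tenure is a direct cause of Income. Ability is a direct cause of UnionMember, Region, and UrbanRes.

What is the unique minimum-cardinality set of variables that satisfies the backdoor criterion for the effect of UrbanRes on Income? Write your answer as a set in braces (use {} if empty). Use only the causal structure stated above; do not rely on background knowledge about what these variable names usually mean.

{UnionMember}

Variables eligible for adjustment (non-descendants of UrbanRes, excluding UrbanRes and Income): {Ability, Education, Experience, UnionMember}.
Backdoor paths from UrbanRes to Income:
  P1: UrbanRes <- Ability -> UnionMember -> Income
  P2: UrbanRes <- Ability -> Region <- UnionMember -> Income
  P3: UrbanRes <- UnionMember -> Income
The empty set is not sufficient: P1 (UrbanRes <- Ability -> UnionMember -> Income) has no collider blocking it and no conditioned non-collider, so it is open.
Try {UnionMember}:
  P1: blocked at chain node UnionMember ∈ conditioning set.
  P2: blocked at collider Region (neither it nor any descendant is in the conditioning set).
  P3: blocked at fork node UnionMember ∈ conditioning set.
{UnionMember} contains no descendant of UrbanRes and blocks every backdoor path.
No other singleton works — e.g. {Ability} leaves P3 open — so {UnionMember} is the unique smallest valid adjustment set.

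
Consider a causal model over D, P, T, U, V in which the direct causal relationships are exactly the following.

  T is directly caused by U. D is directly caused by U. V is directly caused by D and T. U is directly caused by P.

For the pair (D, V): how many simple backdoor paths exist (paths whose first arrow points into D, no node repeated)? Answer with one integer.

A backdoor path from D to V is any simple undirected path whose first edge points into D (i.e. leaves D via a parent).
Parents of D: {U}.
Enumerating:
  P1: D <- U -> T -> V
That exhausts the simple backdoor paths. Count: 1.

1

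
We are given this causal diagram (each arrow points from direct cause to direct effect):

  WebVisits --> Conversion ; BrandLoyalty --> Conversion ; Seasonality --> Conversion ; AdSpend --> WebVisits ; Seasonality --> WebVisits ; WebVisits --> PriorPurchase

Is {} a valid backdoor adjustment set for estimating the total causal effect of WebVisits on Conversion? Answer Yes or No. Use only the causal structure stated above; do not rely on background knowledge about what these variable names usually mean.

Backdoor paths from WebVisits to Conversion (paths whose first edge points into WebVisits):
  P1: WebVisits <- Seasonality -> Conversion
Condition 1 (no descendant of WebVisits in the set): holds — descendants of WebVisits are {Conversion, PriorPurchase}; none are in {}.
Condition 2 (every backdoor path blocked by {}):
  P1: open — no interior node is in the conditioning set.
{} does not satisfy the backdoor criterion.

No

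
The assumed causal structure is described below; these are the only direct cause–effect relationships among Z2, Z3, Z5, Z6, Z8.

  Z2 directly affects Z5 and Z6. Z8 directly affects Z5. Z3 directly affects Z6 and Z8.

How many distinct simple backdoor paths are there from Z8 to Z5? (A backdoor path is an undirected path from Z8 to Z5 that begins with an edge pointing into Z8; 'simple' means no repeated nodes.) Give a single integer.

A backdoor path from Z8 to Z5 is any simple undirected path whose first edge points into Z8 (i.e. leaves Z8 via a parent).
Parents of Z8: {Z3}.
Enumerating:
  P1: Z8 <- Z3 -> Z6 <- Z2 -> Z5
That exhausts the simple backdoor paths. Count: 1.

1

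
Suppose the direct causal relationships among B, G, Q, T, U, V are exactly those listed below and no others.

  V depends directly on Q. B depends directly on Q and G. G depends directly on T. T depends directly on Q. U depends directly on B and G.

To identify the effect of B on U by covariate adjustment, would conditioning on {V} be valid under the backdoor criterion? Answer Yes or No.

No

Backdoor paths from B to U (paths whose first edge points into B):
  P1: B <- Q -> T -> G -> U
  P2: B <- G -> U
Condition 1 (no descendant of B in the set): holds — descendants of B are {U}; none are in {V}.
Condition 2 (every backdoor path blocked by {V}):
  P1: open — no interior node is in the conditioning set.
  P2: open — no interior node is in the conditioning set.
{V} does not satisfy the backdoor criterion.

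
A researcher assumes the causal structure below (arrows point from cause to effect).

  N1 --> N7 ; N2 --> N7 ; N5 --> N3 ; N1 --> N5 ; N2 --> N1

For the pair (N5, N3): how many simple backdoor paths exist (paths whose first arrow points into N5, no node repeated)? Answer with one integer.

0

A backdoor path from N5 to N3 is any simple undirected path whose first edge points into N5 (i.e. leaves N5 via a parent).
Parents of N5: {N1}.
No simple path from any parent of N5 reaches N3 without revisiting N5, so there are no backdoor paths.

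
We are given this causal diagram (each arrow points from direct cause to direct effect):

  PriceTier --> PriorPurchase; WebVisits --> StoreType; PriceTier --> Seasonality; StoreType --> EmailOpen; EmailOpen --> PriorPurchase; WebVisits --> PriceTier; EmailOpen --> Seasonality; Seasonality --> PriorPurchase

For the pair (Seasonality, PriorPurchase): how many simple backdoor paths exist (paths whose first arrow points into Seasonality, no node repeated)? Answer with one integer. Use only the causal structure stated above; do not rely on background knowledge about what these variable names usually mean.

A backdoor path from Seasonality to PriorPurchase is any simple undirected path whose first edge points into Seasonality (i.e. leaves Seasonality via a parent).
Parents of Seasonality: {EmailOpen, PriceTier}.
Enumerating:
  P1: Seasonality <- PriceTier <- WebVisits -> StoreType -> EmailOpen -> PriorPurchase
  P2: Seasonality <- PriceTier -> PriorPurchase
  P3: Seasonality <- EmailOpen <- StoreType <- WebVisits -> PriceTier -> PriorPurchase
  P4: Seasonality <- EmailOpen -> PriorPurchase
That exhausts the simple backdoor paths. Count: 4.

4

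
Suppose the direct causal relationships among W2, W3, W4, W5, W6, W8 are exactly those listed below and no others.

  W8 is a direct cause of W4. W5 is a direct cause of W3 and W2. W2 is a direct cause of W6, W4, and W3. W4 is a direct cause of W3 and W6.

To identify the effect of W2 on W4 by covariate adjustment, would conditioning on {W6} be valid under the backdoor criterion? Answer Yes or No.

No

Backdoor paths from W2 to W4 (paths whose first edge points into W2):
  P1: W2 <- W5 -> W3 <- W4
Condition 1 (no descendant of W2 in the set): FAILS — W6 is a descendant of W2.
Condition 2 (every backdoor path blocked by {W6}):
  P1: blocked at collider W3 (neither it nor any descendant is in the conditioning set).
{W6} does not satisfy the backdoor criterion.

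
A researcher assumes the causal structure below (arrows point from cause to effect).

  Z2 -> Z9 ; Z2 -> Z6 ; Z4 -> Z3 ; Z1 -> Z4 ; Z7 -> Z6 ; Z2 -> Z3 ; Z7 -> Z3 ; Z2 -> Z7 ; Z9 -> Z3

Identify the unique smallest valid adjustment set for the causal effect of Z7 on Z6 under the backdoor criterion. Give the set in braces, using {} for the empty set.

{Z2}

Variables eligible for adjustment (non-descendants of Z7, excluding Z7 and Z6): {Z1, Z2, Z4, Z9}.
Backdoor paths from Z7 to Z6:
  P1: Z7 <- Z2 -> Z6
The empty set is not sufficient: P1 (Z7 <- Z2 -> Z6) has no collider blocking it and no conditioned non-collider, so it is open.
Try {Z2}:
  P1: blocked at fork node Z2 ∈ conditioning set.
{Z2} contains no descendant of Z7 and blocks every backdoor path.
No other singleton works — e.g. {Z1} leaves P1 open — so {Z2} is the unique smallest valid adjustment set.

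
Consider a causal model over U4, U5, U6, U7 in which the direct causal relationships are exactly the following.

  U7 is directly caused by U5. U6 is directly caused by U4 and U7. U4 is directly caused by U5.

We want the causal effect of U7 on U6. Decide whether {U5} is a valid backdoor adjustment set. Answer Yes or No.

Yes

Backdoor paths from U7 to U6 (paths whose first edge points into U7):
  P1: U7 <- U5 -> U4 -> U6
Condition 1 (no descendant of U7 in the set): holds — descendants of U7 are {U6}; none are in {U5}.
Condition 2 (every backdoor path blocked by {U5}):
  P1: blocked at fork node U5 ∈ conditioning set.
{U5} satisfies the backdoor criterion.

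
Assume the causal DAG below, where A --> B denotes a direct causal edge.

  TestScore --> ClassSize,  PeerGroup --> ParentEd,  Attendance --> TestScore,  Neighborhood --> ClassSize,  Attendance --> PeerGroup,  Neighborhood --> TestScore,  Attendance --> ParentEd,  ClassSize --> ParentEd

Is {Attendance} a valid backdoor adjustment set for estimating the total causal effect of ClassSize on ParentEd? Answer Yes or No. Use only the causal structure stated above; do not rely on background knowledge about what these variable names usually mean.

Backdoor paths from ClassSize to ParentEd (paths whose first edge points into ClassSize):
  P1: ClassSize <- Neighborhood -> TestScore <- Attendance -> PeerGroup -> ParentEd
  P2: ClassSize <- Neighborhood -> TestScore <- Attendance -> ParentEd
  P3: ClassSize <- TestScore <- Attendance -> PeerGroup -> ParentEd
  P4: ClassSize <- TestScore <- Attendance -> ParentEd
Condition 1 (no descendant of ClassSize in the set): holds — descendants of ClassSize are {ParentEd}; none are in {Attendance}.
Condition 2 (every backdoor path blocked by {Attendance}):
  P1: blocked at collider TestScore (neither it nor any descendant is in the conditioning set).
  P2: blocked at collider TestScore (neither it nor any descendant is in the conditioning set).
  P3: blocked at fork node Attendance ∈ conditioning set.
  P4: blocked at fork node Attendance ∈ conditioning set.
{Attendance} satisfies the backdoor criterion.

Yes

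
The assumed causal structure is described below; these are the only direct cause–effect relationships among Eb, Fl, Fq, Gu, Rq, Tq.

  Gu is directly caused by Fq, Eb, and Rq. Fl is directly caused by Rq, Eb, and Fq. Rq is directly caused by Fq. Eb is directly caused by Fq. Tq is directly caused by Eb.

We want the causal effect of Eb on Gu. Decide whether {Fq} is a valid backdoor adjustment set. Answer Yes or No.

Backdoor paths from Eb to Gu (paths whose first edge points into Eb):
  P1: Eb <- Fq -> Rq -> Gu
  P2: Eb <- Fq -> Fl <- Rq -> Gu
  P3: Eb <- Fq -> Gu
Condition 1 (no descendant of Eb in the set): holds — descendants of Eb are {Fl, Gu, Tq}; none are in {Fq}.
Condition 2 (every backdoor path blocked by {Fq}):
  P1: blocked at fork node Fq ∈ conditioning set.
  P2: blocked at fork node Fq ∈ conditioning set.
  P3: blocked at fork node Fq ∈ conditioning set.
{Fq} satisfies the backdoor criterion.

Yes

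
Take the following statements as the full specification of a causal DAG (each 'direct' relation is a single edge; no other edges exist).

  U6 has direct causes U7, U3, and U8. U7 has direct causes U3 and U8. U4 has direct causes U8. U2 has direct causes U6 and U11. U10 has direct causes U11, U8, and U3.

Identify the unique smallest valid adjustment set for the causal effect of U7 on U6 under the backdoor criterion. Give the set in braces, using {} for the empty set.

{U3, U8}

Variables eligible for adjustment (non-descendants of U7, excluding U7 and U6): {U10, U11, U3, U4, U8}.
Backdoor paths from U7 to U6:
  P1: U7 <- U8 -> U6
  P2: U7 <- U8 -> U10 <- U3 -> U6
  P3: U7 <- U8 -> U10 <- U11 -> U2 <- U6
  P4: U7 <- U3 -> U6
  P5: U7 <- U3 -> U10 <- U8 -> U6
  P6: U7 <- U3 -> U10 <- U11 -> U2 <- U6
The empty set is not sufficient: P1 (U7 <- U8 -> U6) has no collider blocking it and no conditioned non-collider, so it is open.
Try {U3, U8}:
  P1: blocked at fork node U8 ∈ conditioning set.
  P2: blocked at fork node U8 ∈ conditioning set.
  P3: blocked at fork node U8 ∈ conditioning set.
  P4: blocked at fork node U3 ∈ conditioning set.
  P5: blocked at fork node U3 ∈ conditioning set.
  P6: blocked at fork node U3 ∈ conditioning set.
{U3, U8} contains no descendant of U7 and blocks every backdoor path.
Every element of {U3, U8} is needed (dropping U3 leaves P4 open; dropping U8 leaves P1 open), so no proper subset is valid.
Among all size-2 subsets of the eligible variables, only {U3, U8} blocks every backdoor path, so it is the unique smallest valid adjustment set.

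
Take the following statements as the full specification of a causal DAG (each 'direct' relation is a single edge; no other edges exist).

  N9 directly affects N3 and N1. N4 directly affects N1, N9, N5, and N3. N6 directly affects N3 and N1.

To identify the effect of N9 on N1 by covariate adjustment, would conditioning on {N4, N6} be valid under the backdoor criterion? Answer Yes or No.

Backdoor paths from N9 to N1 (paths whose first edge points into N9):
  P1: N9 <- N4 -> N1
  P2: N9 <- N4 -> N3 <- N6 -> N1
Condition 1 (no descendant of N9 in the set): holds — descendants of N9 are {N1, N3}; none are in {N4, N6}.
Condition 2 (every backdoor path blocked by {N4, N6}):
  P1: blocked at fork node N4 ∈ conditioning set.
  P2: blocked at fork node N4 ∈ conditioning set.
{N4, N6} satisfies the backdoor criterion.

Yes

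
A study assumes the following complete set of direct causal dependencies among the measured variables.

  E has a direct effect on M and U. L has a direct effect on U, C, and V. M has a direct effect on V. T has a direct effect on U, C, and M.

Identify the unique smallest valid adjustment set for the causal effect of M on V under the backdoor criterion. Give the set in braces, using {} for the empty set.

{}

Variables eligible for adjustment (non-descendants of M, excluding M and V): {C, E, L, T, U}.
Backdoor paths from M to V:
  P1: M <- E -> U <- T -> C <- L -> V
  P2: M <- E -> U <- L -> V
  P3: M <- T -> C <- L -> V
  P4: M <- T -> U <- L -> V
Each backdoor path contains an unconditioned collider, so every path is already blocked with the empty conditioning set:
  P1: blocked at collider U (neither it nor any descendant is in the conditioning set).
  P2: blocked at collider U (neither it nor any descendant is in the conditioning set).
  P3: blocked at collider C (neither it nor any descendant is in the conditioning set).
  P4: blocked at collider U (neither it nor any descendant is in the conditioning set).
The empty set is therefore the unique smallest valid set.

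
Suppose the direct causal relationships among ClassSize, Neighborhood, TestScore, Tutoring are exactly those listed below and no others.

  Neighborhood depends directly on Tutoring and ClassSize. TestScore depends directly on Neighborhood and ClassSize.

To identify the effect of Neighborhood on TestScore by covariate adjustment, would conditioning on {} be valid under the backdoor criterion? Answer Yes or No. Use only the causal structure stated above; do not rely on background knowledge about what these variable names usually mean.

No

Backdoor paths from Neighborhood to TestScore (paths whose first edge points into Neighborhood):
  P1: Neighborhood <- ClassSize -> TestScore
Condition 1 (no descendant of Neighborhood in the set): holds — descendants of Neighborhood are {TestScore}; none are in {}.
Condition 2 (every backdoor path blocked by {}):
  P1: open — no interior node is in the conditioning set.
{} does not satisfy the backdoor criterion.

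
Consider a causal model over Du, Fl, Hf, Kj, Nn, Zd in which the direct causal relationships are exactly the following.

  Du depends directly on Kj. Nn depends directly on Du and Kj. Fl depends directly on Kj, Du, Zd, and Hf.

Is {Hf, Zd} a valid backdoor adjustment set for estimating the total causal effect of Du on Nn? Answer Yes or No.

No

Backdoor paths from Du to Nn (paths whose first edge points into Du):
  P1: Du <- Kj -> Nn
Condition 1 (no descendant of Du in the set): holds — descendants of Du are {Fl, Nn}; none are in {Hf, Zd}.
Condition 2 (every backdoor path blocked by {Hf, Zd}):
  P1: open — no interior node is in the conditioning set.
{Hf, Zd} does not satisfy the backdoor criterion.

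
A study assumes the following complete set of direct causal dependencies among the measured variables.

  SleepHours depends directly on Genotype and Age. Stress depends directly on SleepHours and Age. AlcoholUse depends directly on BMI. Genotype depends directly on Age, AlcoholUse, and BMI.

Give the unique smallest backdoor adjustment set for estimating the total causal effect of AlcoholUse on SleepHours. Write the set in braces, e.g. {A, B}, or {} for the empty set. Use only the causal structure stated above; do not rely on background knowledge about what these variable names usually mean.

{BMI}

Variables eligible for adjustment (non-descendants of AlcoholUse, excluding AlcoholUse and SleepHours): {Age, BMI}.
Backdoor paths from AlcoholUse to SleepHours:
  P1: AlcoholUse <- BMI -> Genotype <- Age -> SleepHours
  P2: AlcoholUse <- BMI -> Genotype <- Age -> Stress <- SleepHours
  P3: AlcoholUse <- BMI -> Genotype -> SleepHours
The empty set is not sufficient: P3 (AlcoholUse <- BMI -> Genotype -> SleepHours) has no collider blocking it and no conditioned non-collider, so it is open.
Try {BMI}:
  P1: blocked at fork node BMI ∈ conditioning set.
  P2: blocked at fork node BMI ∈ conditioning set.
  P3: blocked at fork node BMI ∈ conditioning set.
{BMI} contains no descendant of AlcoholUse and blocks every backdoor path.
No other singleton works — e.g. {Age} leaves P3 open — so {BMI} is the unique smallest valid adjustment set.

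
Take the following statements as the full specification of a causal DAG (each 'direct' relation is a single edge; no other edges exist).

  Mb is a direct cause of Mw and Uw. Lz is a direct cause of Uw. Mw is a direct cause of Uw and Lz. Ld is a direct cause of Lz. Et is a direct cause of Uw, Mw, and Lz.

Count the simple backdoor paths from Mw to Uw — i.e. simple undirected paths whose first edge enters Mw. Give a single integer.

A backdoor path from Mw to Uw is any simple undirected path whose first edge points into Mw (i.e. leaves Mw via a parent).
Parents of Mw: {Et, Mb}.
Enumerating:
  P1: Mw <- Mb -> Uw
  P2: Mw <- Et -> Lz -> Uw
  P3: Mw <- Et -> Uw
That exhausts the simple backdoor paths. Count: 3.

3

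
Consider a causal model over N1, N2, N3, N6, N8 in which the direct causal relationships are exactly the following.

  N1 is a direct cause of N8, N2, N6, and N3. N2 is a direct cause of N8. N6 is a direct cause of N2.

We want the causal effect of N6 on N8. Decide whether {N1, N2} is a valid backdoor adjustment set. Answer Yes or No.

No

Backdoor paths from N6 to N8 (paths whose first edge points into N6):
  P1: N6 <- N1 -> N2 -> N8
  P2: N6 <- N1 -> N8
Condition 1 (no descendant of N6 in the set): FAILS — N2 is a descendant of N6.
Condition 2 (every backdoor path blocked by {N1, N2}):
  P1: blocked at fork node N1 ∈ conditioning set.
  P2: blocked at fork node N1 ∈ conditioning set.
{N1, N2} does not satisfy the backdoor criterion.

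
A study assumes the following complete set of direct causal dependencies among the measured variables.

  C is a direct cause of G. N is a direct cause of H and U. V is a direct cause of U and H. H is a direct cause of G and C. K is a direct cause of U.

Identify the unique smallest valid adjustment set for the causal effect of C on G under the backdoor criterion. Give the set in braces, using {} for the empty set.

Variables eligible for adjustment (non-descendants of C, excluding C and G): {H, K, N, U, V}.
Backdoor paths from C to G:
  P1: C <- H -> G
The empty set is not sufficient: P1 (C <- H -> G) has no collider blocking it and no conditioned non-collider, so it is open.
Try {H}:
  P1: blocked at fork node H ∈ conditioning set.
{H} contains no descendant of C and blocks every backdoor path.
No other singleton works — e.g. {K} leaves P1 open — so {H} is the unique smallest valid adjustment set.

{H}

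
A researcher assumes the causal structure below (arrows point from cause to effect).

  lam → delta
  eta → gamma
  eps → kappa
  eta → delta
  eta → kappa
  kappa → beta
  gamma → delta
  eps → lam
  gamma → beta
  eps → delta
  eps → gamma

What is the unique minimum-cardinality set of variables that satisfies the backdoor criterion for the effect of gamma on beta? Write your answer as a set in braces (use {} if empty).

{kappa}

Variables eligible for adjustment (non-descendants of gamma, excluding gamma and beta): {eps, eta, kappa, lam}.
Backdoor paths from gamma to beta:
  P1: gamma <- eps -> kappa -> beta
  P2: gamma <- eps -> lam -> delta <- eta -> kappa -> beta
  P3: gamma <- eps -> delta <- eta -> kappa -> beta
  P4: gamma <- eta -> kappa -> beta
  P5: gamma <- eta -> delta <- eps -> kappa -> beta
  P6: gamma <- eta -> delta <- lam <- eps -> kappa -> beta
The empty set is not sufficient: P1 (gamma <- eps -> kappa -> beta) has no collider blocking it and no conditioned non-collider, so it is open.
Try {kappa}:
  P1: blocked at chain node kappa ∈ conditioning set.
  P2: blocked at collider delta (neither it nor any descendant is in the conditioning set).
  P3: blocked at collider delta (neither it nor any descendant is in the conditioning set).
  P4: blocked at chain node kappa ∈ conditioning set.
  P5: blocked at collider delta (neither it nor any descendant is in the conditioning set).
  P6: blocked at collider delta (neither it nor any descendant is in the conditioning set).
{kappa} contains no descendant of gamma and blocks every backdoor path.
No other singleton works — e.g. {eps} leaves P4 open — so {kappa} is the unique smallest valid adjustment set.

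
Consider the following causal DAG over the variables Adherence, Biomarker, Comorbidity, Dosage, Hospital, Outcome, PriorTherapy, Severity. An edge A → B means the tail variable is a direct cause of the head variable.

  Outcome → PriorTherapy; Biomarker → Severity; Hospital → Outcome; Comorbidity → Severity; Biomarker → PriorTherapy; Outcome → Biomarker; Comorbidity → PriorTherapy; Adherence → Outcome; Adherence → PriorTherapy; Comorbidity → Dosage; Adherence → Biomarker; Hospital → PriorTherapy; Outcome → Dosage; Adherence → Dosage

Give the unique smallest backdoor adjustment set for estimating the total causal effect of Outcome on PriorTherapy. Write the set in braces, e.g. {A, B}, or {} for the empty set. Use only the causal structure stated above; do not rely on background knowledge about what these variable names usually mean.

{Adherence, Hospital}

Variables eligible for adjustment (non-descendants of Outcome, excluding Outcome and PriorTherapy): {Adherence, Comorbidity, Hospital}.
Backdoor paths from Outcome to PriorTherapy:
  P1: Outcome <- Adherence -> Biomarker -> PriorTherapy
  P2: Outcome <- Adherence -> Biomarker -> Severity <- Comorbidity -> PriorTherapy
  P3: Outcome <- Adherence -> Dosage <- Comorbidity -> PriorTherapy
  P4: Outcome <- Adherence -> Dosage <- Comorbidity -> Severity <- Biomarker -> PriorTherapy
  P5: Outcome <- Adherence -> PriorTherapy
  P6: Outcome <- Hospital -> PriorTherapy
The empty set is not sufficient: P1 (Outcome <- Adherence -> Biomarker -> PriorTherapy) has no collider blocking it and no conditioned non-collider, so it is open.
Try {Adherence, Hospital}:
  P1: blocked at fork node Adherence ∈ conditioning set.
  P2: blocked at fork node Adherence ∈ conditioning set.
  P3: blocked at fork node Adherence ∈ conditioning set.
  P4: blocked at fork node Adherence ∈ conditioning set.
  P5: blocked at fork node Adherence ∈ conditioning set.
  P6: blocked at fork node Hospital ∈ conditioning set.
{Adherence, Hospital} contains no descendant of Outcome and blocks every backdoor path.
Every element of {Adherence, Hospital} is needed (dropping Adherence leaves P1 open; dropping Hospital leaves P6 open), so no proper subset is valid.
Among all size-2 subsets of the eligible variables, only {Adherence, Hospital} blocks every backdoor path, so it is the unique smallest valid adjustment set.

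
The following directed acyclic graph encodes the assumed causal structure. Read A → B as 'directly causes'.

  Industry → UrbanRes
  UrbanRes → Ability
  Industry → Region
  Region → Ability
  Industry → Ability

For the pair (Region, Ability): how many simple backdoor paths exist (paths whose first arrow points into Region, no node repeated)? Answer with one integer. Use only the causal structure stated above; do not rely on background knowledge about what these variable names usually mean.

2

A backdoor path from Region to Ability is any simple undirected path whose first edge points into Region (i.e. leaves Region via a parent).
Parents of Region: {Industry}.
Enumerating:
  P1: Region <- Industry -> UrbanRes -> Ability
  P2: Region <- Industry -> Ability
That exhausts the simple backdoor paths. Count: 2.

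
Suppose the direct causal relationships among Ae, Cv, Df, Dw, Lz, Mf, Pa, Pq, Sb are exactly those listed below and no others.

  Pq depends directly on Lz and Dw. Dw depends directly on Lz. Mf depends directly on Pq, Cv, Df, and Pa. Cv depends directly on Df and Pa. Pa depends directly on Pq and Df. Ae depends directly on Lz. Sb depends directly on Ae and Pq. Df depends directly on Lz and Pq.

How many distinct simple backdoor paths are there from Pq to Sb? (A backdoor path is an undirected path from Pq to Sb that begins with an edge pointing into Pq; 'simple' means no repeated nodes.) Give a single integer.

A backdoor path from Pq to Sb is any simple undirected path whose first edge points into Pq (i.e. leaves Pq via a parent).
Parents of Pq: {Dw, Lz}.
Enumerating:
  P1: Pq <- Lz -> Ae -> Sb
  P2: Pq <- Dw <- Lz -> Ae -> Sb
That exhausts the simple backdoor paths. Count: 2.

2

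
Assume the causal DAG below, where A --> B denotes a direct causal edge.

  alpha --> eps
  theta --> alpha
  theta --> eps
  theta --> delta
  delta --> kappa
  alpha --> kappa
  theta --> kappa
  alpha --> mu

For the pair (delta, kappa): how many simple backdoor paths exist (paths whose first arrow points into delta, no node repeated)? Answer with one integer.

A backdoor path from delta to kappa is any simple undirected path whose first edge points into delta (i.e. leaves delta via a parent).
Parents of delta: {theta}.
Enumerating:
  P1: delta <- theta -> alpha -> kappa
  P2: delta <- theta -> kappa
  P3: delta <- theta -> eps <- alpha -> kappa
That exhausts the simple backdoor paths. Count: 3.

3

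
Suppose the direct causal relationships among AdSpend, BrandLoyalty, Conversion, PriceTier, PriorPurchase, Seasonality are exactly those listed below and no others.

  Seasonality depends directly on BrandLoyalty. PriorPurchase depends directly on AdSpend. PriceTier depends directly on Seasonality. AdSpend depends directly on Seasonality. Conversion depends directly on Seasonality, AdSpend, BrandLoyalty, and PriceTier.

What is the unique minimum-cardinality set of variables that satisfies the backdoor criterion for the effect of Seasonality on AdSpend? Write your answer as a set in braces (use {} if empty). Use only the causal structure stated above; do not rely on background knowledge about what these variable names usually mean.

{}

Variables eligible for adjustment (non-descendants of Seasonality, excluding Seasonality and AdSpend): {BrandLoyalty}.
Backdoor paths from Seasonality to AdSpend:
  P1: Seasonality <- BrandLoyalty -> Conversion <- AdSpend
Each backdoor path contains an unconditioned collider, so every path is already blocked with the empty conditioning set:
  P1: blocked at collider Conversion (neither it nor any descendant is in the conditioning set).
The empty set is therefore the unique smallest valid set.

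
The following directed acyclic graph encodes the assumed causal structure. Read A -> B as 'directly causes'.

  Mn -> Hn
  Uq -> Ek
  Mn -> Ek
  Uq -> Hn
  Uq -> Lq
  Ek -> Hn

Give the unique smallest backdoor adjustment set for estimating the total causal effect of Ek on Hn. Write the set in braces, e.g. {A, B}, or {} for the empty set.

{Mn, Uq}

Variables eligible for adjustment (non-descendants of Ek, excluding Ek and Hn): {Lq, Mn, Uq}.
Backdoor paths from Ek to Hn:
  P1: Ek <- Uq -> Hn
  P2: Ek <- Mn -> Hn
The empty set is not sufficient: P1 (Ek <- Uq -> Hn) has no collider blocking it and no conditioned non-collider, so it is open.
Try {Mn, Uq}:
  P1: blocked at fork node Uq ∈ conditioning set.
  P2: blocked at fork node Mn ∈ conditioning set.
{Mn, Uq} contains no descendant of Ek and blocks every backdoor path.
Every element of {Mn, Uq} is needed (dropping Mn leaves P2 open; dropping Uq leaves P1 open), so no proper subset is valid.
Among all size-2 subsets of the eligible variables, only {Mn, Uq} blocks every backdoor path, so it is the unique smallest valid adjustment set.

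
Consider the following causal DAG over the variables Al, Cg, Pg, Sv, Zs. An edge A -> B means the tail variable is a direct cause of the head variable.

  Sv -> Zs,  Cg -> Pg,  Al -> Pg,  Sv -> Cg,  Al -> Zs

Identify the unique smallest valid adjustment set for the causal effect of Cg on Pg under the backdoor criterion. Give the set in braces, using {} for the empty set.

{}

Variables eligible for adjustment (non-descendants of Cg, excluding Cg and Pg): {Al, Sv, Zs}.
Backdoor paths from Cg to Pg:
  P1: Cg <- Sv -> Zs <- Al -> Pg
Each backdoor path contains an unconditioned collider, so every path is already blocked with the empty conditioning set:
  P1: blocked at collider Zs (neither it nor any descendant is in the conditioning set).
The empty set is therefore the unique smallest valid set.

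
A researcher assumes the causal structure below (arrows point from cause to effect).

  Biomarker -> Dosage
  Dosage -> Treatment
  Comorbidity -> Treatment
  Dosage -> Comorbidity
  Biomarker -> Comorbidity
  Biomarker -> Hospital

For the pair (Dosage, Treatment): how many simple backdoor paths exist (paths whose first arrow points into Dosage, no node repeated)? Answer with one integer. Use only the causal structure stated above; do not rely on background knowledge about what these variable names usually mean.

1

A backdoor path from Dosage to Treatment is any simple undirected path whose first edge points into Dosage (i.e. leaves Dosage via a parent).
Parents of Dosage: {Biomarker}.
Enumerating:
  P1: Dosage <- Biomarker -> Comorbidity -> Treatment
That exhausts the simple backdoor paths. Count: 1.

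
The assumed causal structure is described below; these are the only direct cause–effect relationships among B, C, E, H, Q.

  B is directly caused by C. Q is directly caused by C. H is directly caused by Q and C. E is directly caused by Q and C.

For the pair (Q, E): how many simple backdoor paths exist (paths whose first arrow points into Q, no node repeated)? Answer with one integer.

1

A backdoor path from Q to E is any simple undirected path whose first edge points into Q (i.e. leaves Q via a parent).
Parents of Q: {C}.
Enumerating:
  P1: Q <- C -> E
That exhausts the simple backdoor paths. Count: 1.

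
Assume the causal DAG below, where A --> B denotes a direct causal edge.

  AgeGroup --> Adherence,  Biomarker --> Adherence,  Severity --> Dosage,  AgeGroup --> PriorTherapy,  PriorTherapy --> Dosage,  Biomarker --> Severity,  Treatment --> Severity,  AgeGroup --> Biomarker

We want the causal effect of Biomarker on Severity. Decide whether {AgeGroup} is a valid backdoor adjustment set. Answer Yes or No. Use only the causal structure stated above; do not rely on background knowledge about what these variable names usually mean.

Backdoor paths from Biomarker to Severity (paths whose first edge points into Biomarker):
  P1: Biomarker <- AgeGroup -> PriorTherapy -> Dosage <- Severity
Condition 1 (no descendant of Biomarker in the set): holds — descendants of Biomarker are {Adherence, Dosage, Severity}; none are in {AgeGroup}.
Condition 2 (every backdoor path blocked by {AgeGroup}):
  P1: blocked at fork node AgeGroup ∈ conditioning set.
{AgeGroup} satisfies the backdoor criterion.

Yes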